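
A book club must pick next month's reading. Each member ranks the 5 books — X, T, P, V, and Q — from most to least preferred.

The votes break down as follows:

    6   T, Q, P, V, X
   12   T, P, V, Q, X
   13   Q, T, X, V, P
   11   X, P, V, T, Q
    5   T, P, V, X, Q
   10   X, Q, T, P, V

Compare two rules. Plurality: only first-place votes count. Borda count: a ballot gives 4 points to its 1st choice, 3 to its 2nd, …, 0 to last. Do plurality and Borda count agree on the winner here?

Plurality first-place counts: X 21, T 23, P 0, V 0, Q 13 → T.
Borda totals: X 115, T 162, P 106, V 75, Q 112 → T.
The two rules agree on T.

Yes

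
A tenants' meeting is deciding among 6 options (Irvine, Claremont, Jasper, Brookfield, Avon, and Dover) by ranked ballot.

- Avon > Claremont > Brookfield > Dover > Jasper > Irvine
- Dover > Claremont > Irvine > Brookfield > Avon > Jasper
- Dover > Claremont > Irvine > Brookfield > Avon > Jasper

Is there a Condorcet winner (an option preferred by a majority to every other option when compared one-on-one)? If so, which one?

Head-to-head results (3 voters total):
Irvine vs Claremont: Claremont wins 3–0.
Irvine vs Jasper: Irvine wins 2–1.
Irvine vs Brookfield: Irvine wins 2–1.
Irvine vs Avon: Irvine wins 2–1.
Irvine vs Dover: Dover wins 3–0.
Claremont vs Jasper: Claremont wins 3–0.
Claremont vs Brookfield: Claremont wins 3–0.
Claremont vs Avon: Claremont wins 2–1.
Claremont vs Dover: Dover wins 2–1.
Jasper vs Brookfield: Brookfield wins 3–0.
Jasper vs Avon: Avon wins 3–0.
Jasper vs Dover: Dover wins 3–0.
Brookfield vs Avon: Brookfield wins 2–1.
Brookfield vs Dover: Dover wins 2–1.
Avon vs Dover: Dover wins 2–1.
Dover beats each rival — Irvine (3–0), Claremont (2–1), Jasper (3–0), Brookfield (2–1), Avon (2–1) — so Dover is the Condorcet winner.

Dover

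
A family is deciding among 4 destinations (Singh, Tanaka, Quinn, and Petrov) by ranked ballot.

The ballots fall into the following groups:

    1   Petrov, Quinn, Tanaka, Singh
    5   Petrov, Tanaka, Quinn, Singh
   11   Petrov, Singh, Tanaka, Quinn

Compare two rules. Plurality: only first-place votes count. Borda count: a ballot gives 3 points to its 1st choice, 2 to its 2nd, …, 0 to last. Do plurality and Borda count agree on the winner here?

Plurality first-place counts: Singh 0, Tanaka 0, Quinn 0, Petrov 17 → Petrov.
Borda totals: Singh 22, Tanaka 22, Quinn 7, Petrov 51 → Petrov.
The two rules agree on Petrov.

Yes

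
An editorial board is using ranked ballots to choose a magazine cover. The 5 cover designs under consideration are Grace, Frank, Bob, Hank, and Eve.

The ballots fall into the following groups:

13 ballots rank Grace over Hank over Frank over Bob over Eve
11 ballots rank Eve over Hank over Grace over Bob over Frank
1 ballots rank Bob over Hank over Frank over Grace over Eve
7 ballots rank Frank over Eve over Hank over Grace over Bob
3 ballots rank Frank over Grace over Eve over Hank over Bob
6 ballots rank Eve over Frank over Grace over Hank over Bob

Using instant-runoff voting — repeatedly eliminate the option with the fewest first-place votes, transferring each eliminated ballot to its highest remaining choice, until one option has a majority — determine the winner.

Eve

Round 1: Eve 17, Grace 13, Frank 10, Bob 1, Hank 0. Hank has the fewest and is eliminated.
Round 2: Eve 17, Grace 13, Frank 10, Bob 1. Bob has the fewest and is eliminated.
Round 3: Eve 17, Grace 13, Frank 11. Frank has the fewest and is eliminated.
Round 4: Eve 24, Grace 17. Eve has a majority.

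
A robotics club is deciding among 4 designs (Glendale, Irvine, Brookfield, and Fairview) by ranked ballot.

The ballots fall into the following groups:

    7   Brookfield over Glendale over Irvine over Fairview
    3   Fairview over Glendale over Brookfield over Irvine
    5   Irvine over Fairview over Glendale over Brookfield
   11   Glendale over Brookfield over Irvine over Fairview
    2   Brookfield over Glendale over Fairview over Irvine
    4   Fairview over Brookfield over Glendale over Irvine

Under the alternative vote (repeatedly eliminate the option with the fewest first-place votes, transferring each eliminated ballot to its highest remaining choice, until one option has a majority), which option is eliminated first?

Irvine

Round 1: Glendale 11, Brookfield 9, Fairview 7, Irvine 5. Irvine has the fewest and is eliminated.
Round 2: Fairview 12, Glendale 11, Brookfield 9. Brookfield has the fewest and is eliminated.
Round 3: Glendale 20, Fairview 12. Glendale has a majority.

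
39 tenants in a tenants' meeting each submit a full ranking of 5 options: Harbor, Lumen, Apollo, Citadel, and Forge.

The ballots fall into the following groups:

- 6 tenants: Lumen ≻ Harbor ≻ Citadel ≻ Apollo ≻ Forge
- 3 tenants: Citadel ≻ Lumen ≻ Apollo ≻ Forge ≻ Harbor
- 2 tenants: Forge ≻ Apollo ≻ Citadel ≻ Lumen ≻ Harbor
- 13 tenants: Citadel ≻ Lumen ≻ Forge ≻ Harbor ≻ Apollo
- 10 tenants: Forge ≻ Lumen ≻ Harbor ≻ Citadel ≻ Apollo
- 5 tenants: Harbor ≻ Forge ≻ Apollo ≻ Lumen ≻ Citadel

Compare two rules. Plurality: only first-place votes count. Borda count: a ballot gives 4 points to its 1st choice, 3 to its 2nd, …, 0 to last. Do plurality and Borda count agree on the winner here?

No

Plurality first-place counts: Harbor 5, Lumen 6, Apollo 0, Citadel 16, Forge 12 → Citadel.
Borda totals: Harbor 71, Lumen 109, Apollo 28, Citadel 90, Forge 92 → Lumen.
The two rules disagree: plurality picks Citadel, Borda picks Lumen.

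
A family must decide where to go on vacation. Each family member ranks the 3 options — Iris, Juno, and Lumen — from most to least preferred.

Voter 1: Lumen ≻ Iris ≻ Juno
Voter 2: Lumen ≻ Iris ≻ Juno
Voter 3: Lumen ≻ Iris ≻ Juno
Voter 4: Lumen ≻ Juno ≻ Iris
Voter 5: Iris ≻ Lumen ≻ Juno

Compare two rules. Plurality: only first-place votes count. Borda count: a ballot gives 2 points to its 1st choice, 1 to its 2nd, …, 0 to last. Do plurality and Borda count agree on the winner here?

Plurality first-place counts: Iris 1, Juno 0, Lumen 4 → Lumen.
Borda totals: Iris 5, Juno 1, Lumen 9 → Lumen.
The two rules agree on Lumen.

Yes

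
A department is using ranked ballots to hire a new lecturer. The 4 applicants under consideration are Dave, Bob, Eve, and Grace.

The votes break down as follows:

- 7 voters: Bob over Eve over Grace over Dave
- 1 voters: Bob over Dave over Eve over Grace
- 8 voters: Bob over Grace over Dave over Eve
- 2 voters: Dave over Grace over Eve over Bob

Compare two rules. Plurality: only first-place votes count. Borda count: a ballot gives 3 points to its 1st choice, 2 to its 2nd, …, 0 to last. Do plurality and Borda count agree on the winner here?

Plurality first-place counts: Dave 2, Bob 16, Eve 0, Grace 0 → Bob.
Borda totals: Dave 16, Bob 48, Eve 17, Grace 27 → Bob.
The two rules agree on Bob.

Yes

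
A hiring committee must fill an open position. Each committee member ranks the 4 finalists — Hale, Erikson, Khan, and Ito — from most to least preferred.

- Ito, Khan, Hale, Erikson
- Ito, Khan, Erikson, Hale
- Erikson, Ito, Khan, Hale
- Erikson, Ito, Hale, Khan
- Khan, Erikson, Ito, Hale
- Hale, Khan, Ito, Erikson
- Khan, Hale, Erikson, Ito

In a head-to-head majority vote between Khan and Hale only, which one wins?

Khan

Ballots ranking Khan above Hale: 5.
Ballots ranking Hale above Khan: 2.
Khan wins the head-to-head, 5–2.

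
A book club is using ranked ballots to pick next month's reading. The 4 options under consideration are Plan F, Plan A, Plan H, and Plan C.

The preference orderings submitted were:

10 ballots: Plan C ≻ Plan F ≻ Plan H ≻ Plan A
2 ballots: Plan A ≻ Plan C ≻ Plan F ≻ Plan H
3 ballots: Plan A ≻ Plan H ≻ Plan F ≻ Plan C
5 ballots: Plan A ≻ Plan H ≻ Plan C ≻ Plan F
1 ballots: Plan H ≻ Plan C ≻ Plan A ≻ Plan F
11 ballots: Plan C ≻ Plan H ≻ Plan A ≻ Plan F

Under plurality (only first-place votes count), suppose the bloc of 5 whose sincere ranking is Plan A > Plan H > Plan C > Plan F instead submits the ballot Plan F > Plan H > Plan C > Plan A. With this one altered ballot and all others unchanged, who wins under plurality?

First-place totals with the altered ballot: Plan F 5, Plan A 5, Plan H 1, Plan C 21.
The winner is unchanged: still Plan C.

Plan C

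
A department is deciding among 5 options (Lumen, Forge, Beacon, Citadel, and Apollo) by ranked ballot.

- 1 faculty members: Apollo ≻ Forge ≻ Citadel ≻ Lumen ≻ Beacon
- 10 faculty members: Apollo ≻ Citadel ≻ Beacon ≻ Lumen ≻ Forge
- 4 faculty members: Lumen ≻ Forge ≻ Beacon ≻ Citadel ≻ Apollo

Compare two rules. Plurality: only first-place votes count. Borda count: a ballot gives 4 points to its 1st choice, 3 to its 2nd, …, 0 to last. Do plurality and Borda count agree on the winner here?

Yes

Plurality first-place counts: Lumen 4, Forge 0, Beacon 0, Citadel 0, Apollo 11 → Apollo.
Borda totals: Lumen 27, Forge 15, Beacon 28, Citadel 36, Apollo 44 → Apollo.
The two rules agree on Apollo.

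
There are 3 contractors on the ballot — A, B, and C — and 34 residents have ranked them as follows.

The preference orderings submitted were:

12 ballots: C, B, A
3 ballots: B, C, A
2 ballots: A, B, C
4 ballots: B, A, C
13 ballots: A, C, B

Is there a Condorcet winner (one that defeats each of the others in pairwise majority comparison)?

Head-to-head results (34 voters total):
A vs B: B wins 19–15.
A vs C: A wins 19–15.
B vs C: C wins 25–9.
No candidate beats all others: A beats C beats B beats A, a majority cycle.

No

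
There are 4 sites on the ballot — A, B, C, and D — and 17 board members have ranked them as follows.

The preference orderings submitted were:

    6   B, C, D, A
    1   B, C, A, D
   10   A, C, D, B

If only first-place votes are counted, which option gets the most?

A

First-place vote totals:
  A: 10
  B: 7
  C: 0
  D: 0
A has the most first-place votes.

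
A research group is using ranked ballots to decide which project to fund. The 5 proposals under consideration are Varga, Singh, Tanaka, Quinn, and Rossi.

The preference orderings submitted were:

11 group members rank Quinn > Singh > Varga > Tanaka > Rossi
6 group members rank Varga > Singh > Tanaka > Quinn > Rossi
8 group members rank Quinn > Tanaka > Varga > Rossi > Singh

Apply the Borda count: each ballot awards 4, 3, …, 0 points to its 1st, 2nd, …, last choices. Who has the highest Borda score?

Quinn

Borda scores:
  Varga: 11·2 + 6·4 + 8·2 = 62
  Singh: 11·3 + 6·3 + 8·0 = 51
  Tanaka: 11·1 + 6·2 + 8·3 = 47
  Quinn: 11·4 + 6·1 + 8·4 = 82
  Rossi: 11·0 + 6·0 + 8·1 = 8
Quinn has the highest total.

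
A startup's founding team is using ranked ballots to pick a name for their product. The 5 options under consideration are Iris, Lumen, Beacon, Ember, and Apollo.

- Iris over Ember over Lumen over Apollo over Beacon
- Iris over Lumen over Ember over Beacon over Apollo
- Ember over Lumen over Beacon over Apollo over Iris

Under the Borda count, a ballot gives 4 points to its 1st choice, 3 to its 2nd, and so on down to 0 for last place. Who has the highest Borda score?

Borda scores:
  Iris: 4 + 4 + 0 = 8
  Lumen: 2 + 3 + 3 = 8
  Beacon: 0 + 1 + 2 = 3
  Ember: 3 + 2 + 4 = 9
  Apollo: 1 + 0 + 1 = 2
Ember has the highest total.

Ember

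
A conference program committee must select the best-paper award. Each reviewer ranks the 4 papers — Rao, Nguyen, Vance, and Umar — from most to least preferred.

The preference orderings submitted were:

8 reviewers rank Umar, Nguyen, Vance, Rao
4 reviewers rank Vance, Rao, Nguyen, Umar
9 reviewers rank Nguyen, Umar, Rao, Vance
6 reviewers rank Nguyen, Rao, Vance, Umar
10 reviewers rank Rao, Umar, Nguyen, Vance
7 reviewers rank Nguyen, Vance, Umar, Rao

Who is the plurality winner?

First-place vote totals:
  Rao: 10
  Nguyen: 22
  Vance: 4
  Umar: 8
Nguyen has the most first-place votes.

Nguyen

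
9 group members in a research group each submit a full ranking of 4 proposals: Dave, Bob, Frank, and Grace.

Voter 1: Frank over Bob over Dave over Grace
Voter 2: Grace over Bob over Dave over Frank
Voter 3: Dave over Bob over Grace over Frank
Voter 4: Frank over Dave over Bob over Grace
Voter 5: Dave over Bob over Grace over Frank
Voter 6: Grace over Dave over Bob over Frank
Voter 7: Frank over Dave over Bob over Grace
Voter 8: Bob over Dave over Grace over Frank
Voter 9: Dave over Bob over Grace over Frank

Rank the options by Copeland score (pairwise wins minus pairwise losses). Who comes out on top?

Dave

Pairwise results:
  Dave vs Bob: Dave wins 6–3.
  Dave vs Frank: Dave wins 6–3.
  Dave vs Grace: Dave wins 7–2.
  Bob vs Frank: Bob wins 6–3.
  Bob vs Grace: Bob wins 7–2.
  Frank vs Grace: Grace wins 6–3.
Copeland scores (wins − losses):
  Dave: 3 − 0 = 3
  Bob: 2 − 1 = 1
  Frank: 0 − 3 = -3
  Grace: 1 − 2 = -1
Dave has the best Copeland score.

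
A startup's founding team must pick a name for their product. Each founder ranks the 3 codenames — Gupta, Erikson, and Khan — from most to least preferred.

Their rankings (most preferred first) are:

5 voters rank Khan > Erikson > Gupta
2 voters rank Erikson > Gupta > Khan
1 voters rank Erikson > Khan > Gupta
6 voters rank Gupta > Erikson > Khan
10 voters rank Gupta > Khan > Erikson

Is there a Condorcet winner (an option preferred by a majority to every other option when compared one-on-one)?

Yes

Head-to-head results (24 voters total):
Gupta vs Erikson: Gupta wins 16–8.
Gupta vs Khan: Gupta wins 18–6.
Erikson vs Khan: Khan wins 15–9.
Gupta beats each rival — Erikson (16–8), Khan (18–6) — so Gupta is the Condorcet winner.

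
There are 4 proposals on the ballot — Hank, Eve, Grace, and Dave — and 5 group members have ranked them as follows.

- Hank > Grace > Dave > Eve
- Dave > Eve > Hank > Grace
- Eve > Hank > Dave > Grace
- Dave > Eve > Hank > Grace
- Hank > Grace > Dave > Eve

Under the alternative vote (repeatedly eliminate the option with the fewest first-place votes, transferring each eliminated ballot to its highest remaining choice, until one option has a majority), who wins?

Round 1: Hank 2, Dave 2, Eve 1, Grace 0. Grace has the fewest and is eliminated.
Round 2: Hank 2, Dave 2, Eve 1. Eve has the fewest and is eliminated.
Round 3: Hank 3, Dave 2. Hank has a majority.

Hank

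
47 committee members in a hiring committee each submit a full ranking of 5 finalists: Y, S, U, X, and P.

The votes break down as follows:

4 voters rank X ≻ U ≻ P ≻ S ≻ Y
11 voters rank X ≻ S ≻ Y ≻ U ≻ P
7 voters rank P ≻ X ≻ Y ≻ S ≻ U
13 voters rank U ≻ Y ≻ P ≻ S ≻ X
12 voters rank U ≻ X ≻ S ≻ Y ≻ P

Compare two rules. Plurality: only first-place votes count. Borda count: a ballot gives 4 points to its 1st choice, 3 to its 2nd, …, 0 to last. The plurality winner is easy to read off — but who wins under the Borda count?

U

Plurality first-place counts: Y 0, S 0, U 25, X 15, P 7 → U.
Borda totals: Y 87, S 81, U 123, X 117, P 62 → U.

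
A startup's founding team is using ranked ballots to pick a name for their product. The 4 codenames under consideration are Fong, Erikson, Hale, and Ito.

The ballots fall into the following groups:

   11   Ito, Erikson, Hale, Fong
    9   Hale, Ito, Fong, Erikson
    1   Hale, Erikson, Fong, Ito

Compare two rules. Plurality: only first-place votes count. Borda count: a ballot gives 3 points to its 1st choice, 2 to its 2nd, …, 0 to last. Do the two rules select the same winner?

Yes

Plurality first-place counts: Fong 0, Erikson 0, Hale 10, Ito 11 → Ito.
Borda totals: Fong 10, Erikson 24, Hale 41, Ito 51 → Ito.
The two rules agree on Ito.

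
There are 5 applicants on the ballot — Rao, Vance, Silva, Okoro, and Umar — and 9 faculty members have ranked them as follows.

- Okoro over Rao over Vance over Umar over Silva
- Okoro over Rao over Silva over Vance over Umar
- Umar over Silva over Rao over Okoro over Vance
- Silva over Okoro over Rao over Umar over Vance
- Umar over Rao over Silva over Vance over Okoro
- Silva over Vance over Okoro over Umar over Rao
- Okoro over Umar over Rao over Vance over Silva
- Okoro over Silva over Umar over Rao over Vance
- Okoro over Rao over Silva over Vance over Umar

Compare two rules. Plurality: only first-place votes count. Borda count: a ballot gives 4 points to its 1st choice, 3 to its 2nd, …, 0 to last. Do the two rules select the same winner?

Plurality first-place counts: Rao 0, Vance 0, Silva 2, Okoro 5, Umar 2 → Okoro.
Borda totals: Rao 19, Vance 9, Silva 20, Okoro 26, Umar 16 → Okoro.
The two rules agree on Okoro.

Yes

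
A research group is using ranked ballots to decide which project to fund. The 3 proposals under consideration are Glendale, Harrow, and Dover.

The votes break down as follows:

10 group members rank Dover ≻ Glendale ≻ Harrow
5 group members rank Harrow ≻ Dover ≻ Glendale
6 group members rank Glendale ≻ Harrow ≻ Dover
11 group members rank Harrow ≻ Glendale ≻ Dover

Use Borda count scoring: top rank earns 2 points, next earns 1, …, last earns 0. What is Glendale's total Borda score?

33

Borda scores:
  Glendale: 10·1 + 5·0 + 6·2 + 11·1 = 33
  Harrow: 10·0 + 5·2 + 6·1 + 11·2 = 38
  Dover: 10·2 + 5·1 + 6·0 + 11·0 = 25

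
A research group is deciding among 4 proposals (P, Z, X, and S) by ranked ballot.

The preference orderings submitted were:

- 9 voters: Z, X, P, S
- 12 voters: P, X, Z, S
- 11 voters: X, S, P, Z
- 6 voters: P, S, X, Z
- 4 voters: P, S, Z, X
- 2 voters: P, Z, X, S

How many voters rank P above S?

33

Ballots ranking P above S: 9+12+6+4+2 = 33.
Ballots ranking S above P: 11.
So 33 of 44 voters prefer P to S.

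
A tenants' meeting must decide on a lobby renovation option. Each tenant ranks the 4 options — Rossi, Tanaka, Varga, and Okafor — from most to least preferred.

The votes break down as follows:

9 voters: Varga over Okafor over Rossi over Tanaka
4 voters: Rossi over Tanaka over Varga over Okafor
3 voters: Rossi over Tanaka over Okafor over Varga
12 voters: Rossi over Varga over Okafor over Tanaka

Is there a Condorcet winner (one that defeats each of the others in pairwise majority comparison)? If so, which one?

Rossi

Head-to-head results (28 voters total):
Rossi vs Tanaka: Rossi wins 28–0.
Rossi vs Varga: Rossi wins 19–9.
Rossi vs Okafor: Rossi wins 19–9.
Tanaka vs Varga: Varga wins 21–7.
Tanaka vs Okafor: Okafor wins 21–7.
Varga vs Okafor: Varga wins 25–3.
Rossi beats each rival — Tanaka (28–0), Varga (19–9), Okafor (19–9) — so Rossi is the Condorcet winner.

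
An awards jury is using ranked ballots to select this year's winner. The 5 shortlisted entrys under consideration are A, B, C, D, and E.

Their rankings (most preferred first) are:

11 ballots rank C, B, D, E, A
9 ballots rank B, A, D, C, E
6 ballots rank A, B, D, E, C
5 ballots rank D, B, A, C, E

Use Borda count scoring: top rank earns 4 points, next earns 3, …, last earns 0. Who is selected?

Borda scores:
  A: 11·0 + 9·3 + 6·4 + 5·2 = 61
  B: 11·3 + 9·4 + 6·3 + 5·3 = 102
  C: 11·4 + 9·1 + 6·0 + 5·1 = 58
  D: 11·2 + 9·2 + 6·2 + 5·4 = 72
  E: 11·1 + 9·0 + 6·1 + 5·0 = 17
B has the highest total.

B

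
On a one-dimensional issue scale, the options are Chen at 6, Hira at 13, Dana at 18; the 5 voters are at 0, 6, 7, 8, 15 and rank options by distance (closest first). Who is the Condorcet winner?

With single-peaked preferences on a line, the Condorcet winner is the candidate closest to the median voter.
The median voter (position 7) is closest to Chen at 6.
Check: Chen vs Dana — voters closer to Chen: 4 of 5.

Chen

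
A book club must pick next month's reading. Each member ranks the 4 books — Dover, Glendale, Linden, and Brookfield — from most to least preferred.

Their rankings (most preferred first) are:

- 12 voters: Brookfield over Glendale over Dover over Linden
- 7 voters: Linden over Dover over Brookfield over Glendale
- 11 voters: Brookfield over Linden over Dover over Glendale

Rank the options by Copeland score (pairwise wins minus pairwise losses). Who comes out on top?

Pairwise results:
  Dover vs Glendale: Dover wins 18–12.
  Dover vs Linden: Linden wins 18–12.
  Dover vs Brookfield: Brookfield wins 23–7.
  Glendale vs Linden: Linden wins 18–12.
  Glendale vs Brookfield: Brookfield wins 30–0.
  Linden vs Brookfield: Brookfield wins 23–7.
Copeland scores (wins − losses):
  Dover: 1 − 2 = -1
  Glendale: 0 − 3 = -3
  Linden: 2 − 1 = 1
  Brookfield: 3 − 0 = 3
Brookfield has the best Copeland score.

Brookfield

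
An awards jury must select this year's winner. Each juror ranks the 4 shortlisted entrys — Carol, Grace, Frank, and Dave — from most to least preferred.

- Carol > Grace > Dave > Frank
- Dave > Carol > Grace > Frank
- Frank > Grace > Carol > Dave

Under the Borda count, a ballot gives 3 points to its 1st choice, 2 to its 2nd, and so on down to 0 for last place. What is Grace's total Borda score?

Borda scores:
  Carol: 3 + 2 + 1 = 6
  Grace: 2 + 1 + 2 = 5
  Frank: 0 + 0 + 3 = 3
  Dave: 1 + 3 + 0 = 4

5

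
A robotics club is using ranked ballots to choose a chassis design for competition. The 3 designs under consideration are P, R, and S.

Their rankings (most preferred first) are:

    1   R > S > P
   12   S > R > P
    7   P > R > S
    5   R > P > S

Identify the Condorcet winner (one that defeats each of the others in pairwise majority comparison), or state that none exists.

Head-to-head results (25 voters total):
P vs R: R wins 18–7.
P vs S: S wins 13–12.
R vs S: R wins 13–12.
R beats each rival — P (18–7), S (13–12) — so R is the Condorcet winner.

R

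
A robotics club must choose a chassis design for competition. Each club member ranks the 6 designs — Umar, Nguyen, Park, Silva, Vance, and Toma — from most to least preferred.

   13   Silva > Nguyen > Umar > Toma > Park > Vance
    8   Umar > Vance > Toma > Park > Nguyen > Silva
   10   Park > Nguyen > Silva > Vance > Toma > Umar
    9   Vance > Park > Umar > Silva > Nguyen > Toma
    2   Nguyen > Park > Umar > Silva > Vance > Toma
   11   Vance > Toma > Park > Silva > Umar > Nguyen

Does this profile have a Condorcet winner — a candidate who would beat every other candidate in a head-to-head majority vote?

Yes

Head-to-head results (53 voters total):
Umar vs Nguyen: Umar wins 28–25.
Umar vs Park: Park wins 32–21.
Umar vs Silva: Silva wins 34–19.
Umar vs Vance: Vance wins 30–23.
Umar vs Toma: Umar wins 32–21.
Nguyen vs Park: Park wins 38–15.
Nguyen vs Silva: Silva wins 33–20.
Nguyen vs Vance: Vance wins 28–25.
Nguyen vs Toma: Nguyen wins 34–19.
Park vs Silva: Park wins 40–13.
Park vs Vance: Vance wins 28–25.
Park vs Toma: Toma wins 32–21.
Silva vs Vance: Vance wins 28–25.
Silva vs Toma: Silva wins 34–19.
Vance vs Toma: Vance wins 40–13.
Vance beats each rival — Umar (30–23), Nguyen (28–25), Park (28–25), Silva (28–25), Toma (40–13) — so Vance is the Condorcet winner.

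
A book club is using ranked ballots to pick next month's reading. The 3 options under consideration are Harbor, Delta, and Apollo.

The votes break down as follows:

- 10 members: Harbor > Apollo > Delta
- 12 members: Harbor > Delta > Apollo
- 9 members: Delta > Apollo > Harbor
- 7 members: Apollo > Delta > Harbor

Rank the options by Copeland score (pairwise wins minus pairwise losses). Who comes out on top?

Pairwise results:
  Harbor vs Delta: Harbor wins 22–16.
  Harbor vs Apollo: Harbor wins 22–16.
  Delta vs Apollo: Delta wins 21–17.
Copeland scores (wins − losses):
  Harbor: 2 − 0 = 2
  Delta: 1 − 1 = 0
  Apollo: 0 − 2 = -2
Harbor has the best Copeland score.

Harbor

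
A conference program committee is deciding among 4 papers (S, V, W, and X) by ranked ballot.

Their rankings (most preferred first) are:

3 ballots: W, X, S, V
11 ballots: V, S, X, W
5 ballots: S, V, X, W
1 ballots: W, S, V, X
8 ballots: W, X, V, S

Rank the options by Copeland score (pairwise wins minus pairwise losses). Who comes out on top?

Pairwise results:
  S vs V: V wins 19–9.
  S vs W: S wins 16–12.
  S vs X: S wins 17–11.
  V vs W: V wins 16–12.
  V vs X: V wins 17–11.
  W vs X: X wins 16–12.
Copeland scores (wins − losses):
  S: 2 − 1 = 1
  V: 3 − 0 = 3
  W: 0 − 3 = -3
  X: 1 − 2 = -1
V has the best Copeland score.

V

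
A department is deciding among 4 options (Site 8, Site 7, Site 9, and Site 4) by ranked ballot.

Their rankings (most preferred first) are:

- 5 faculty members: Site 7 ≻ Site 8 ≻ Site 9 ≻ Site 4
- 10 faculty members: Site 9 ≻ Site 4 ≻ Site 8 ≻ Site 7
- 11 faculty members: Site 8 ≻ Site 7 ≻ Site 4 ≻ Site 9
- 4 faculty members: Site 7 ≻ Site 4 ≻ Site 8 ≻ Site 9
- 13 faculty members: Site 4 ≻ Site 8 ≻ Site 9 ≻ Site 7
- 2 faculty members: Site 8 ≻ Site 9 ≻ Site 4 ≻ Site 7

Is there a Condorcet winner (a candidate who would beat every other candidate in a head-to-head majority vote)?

Yes

Head-to-head results (45 voters total):
Site 8 vs Site 7: Site 8 wins 36–9.
Site 8 vs Site 9: Site 8 wins 35–10.
Site 8 vs Site 4: Site 4 wins 27–18.
Site 7 vs Site 9: Site 9 wins 25–20.
Site 7 vs Site 4: Site 4 wins 25–20.
Site 9 vs Site 4: Site 4 wins 28–17.
Site 4 beats each rival — Site 8 (27–18), Site 7 (25–20), Site 9 (28–17) — so Site 4 is the Condorcet winner.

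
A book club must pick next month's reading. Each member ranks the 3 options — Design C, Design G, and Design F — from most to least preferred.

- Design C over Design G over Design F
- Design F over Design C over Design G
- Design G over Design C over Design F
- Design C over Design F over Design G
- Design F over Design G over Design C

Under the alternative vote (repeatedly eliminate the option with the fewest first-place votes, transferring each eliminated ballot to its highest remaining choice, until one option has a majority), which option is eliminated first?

Design G

Round 1: Design C 2, Design F 2, Design G 1. Design G has the fewest and is eliminated.
Round 2: Design C 3, Design F 2. Design C has a majority.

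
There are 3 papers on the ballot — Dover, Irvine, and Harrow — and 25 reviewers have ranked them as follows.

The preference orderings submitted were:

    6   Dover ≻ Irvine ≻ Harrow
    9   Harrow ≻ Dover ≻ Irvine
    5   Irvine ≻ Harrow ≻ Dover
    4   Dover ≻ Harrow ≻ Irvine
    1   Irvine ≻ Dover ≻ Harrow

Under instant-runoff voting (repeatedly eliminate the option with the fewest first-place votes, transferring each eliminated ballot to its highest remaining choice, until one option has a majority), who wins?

Round 1: Dover 10, Harrow 9, Irvine 6. Irvine has the fewest and is eliminated.
Round 2: Harrow 14, Dover 11. Harrow has a majority.

Harrow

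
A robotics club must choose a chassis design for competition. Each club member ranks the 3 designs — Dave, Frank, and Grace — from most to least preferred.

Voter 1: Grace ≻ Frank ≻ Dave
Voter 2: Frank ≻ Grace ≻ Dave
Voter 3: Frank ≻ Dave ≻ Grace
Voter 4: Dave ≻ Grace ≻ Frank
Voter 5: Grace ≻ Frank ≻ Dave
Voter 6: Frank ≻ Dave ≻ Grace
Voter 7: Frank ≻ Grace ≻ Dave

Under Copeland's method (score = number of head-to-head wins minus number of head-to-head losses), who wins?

Pairwise results:
  Dave vs Frank: Frank wins 6–1.
  Dave vs Grace: Grace wins 4–3.
  Frank vs Grace: Frank wins 4–3.
Copeland scores (wins − losses):
  Dave: 0 − 2 = -2
  Frank: 2 − 0 = 2
  Grace: 1 − 1 = 0
Frank has the best Copeland score.

Frank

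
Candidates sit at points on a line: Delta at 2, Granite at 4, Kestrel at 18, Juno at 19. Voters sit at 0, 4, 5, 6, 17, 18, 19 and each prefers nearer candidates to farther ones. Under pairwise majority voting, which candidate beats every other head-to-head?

With single-peaked preferences on a line, the Condorcet winner is the candidate closest to the median voter.
The median voter (position 6) is closest to Granite at 4.
Check: Granite vs Juno — voters closer to Granite: 4 of 7.

Granite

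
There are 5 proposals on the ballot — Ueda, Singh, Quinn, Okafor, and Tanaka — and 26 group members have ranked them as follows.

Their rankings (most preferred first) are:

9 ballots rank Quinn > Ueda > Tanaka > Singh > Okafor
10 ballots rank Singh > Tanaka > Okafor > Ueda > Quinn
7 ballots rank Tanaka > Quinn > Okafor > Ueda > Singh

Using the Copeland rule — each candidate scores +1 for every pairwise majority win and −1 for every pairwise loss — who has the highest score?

Tanaka

Pairwise results:
  Ueda vs Singh: Ueda wins 16–10.
  Ueda vs Quinn: Quinn wins 16–10.
  Ueda vs Okafor: Okafor wins 17–9.
  Ueda vs Tanaka: Tanaka wins 17–9.
  Singh vs Quinn: Quinn wins 16–10.
  Singh vs Okafor: Singh wins 19–7.
  Singh vs Tanaka: Tanaka wins 16–10.
  Quinn vs Okafor: Quinn wins 16–10.
  Quinn vs Tanaka: Tanaka wins 17–9.
  Okafor vs Tanaka: Tanaka wins 26–0.
Copeland scores (wins − losses):
  Ueda: 1 − 3 = -2
  Singh: 1 − 3 = -2
  Quinn: 3 − 1 = 2
  Okafor: 1 − 3 = -2
  Tanaka: 4 − 0 = 4
Tanaka has the best Copeland score.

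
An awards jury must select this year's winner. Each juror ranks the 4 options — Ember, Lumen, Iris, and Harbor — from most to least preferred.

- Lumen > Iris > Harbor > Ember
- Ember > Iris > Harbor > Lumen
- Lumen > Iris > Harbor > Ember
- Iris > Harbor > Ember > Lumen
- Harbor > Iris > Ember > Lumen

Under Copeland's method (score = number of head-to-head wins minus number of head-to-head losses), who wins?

Pairwise results:
  Ember vs Lumen: Ember wins 3–2.
  Ember vs Iris: Iris wins 4–1.
  Ember vs Harbor: Harbor wins 4–1.
  Lumen vs Iris: Iris wins 3–2.
  Lumen vs Harbor: Harbor wins 3–2.
  Iris vs Harbor: Iris wins 4–1.
Copeland scores (wins − losses):
  Ember: 1 − 2 = -1
  Lumen: 0 − 3 = -3
  Iris: 3 − 0 = 3
  Harbor: 2 − 1 = 1
Iris has the best Copeland score.

Iris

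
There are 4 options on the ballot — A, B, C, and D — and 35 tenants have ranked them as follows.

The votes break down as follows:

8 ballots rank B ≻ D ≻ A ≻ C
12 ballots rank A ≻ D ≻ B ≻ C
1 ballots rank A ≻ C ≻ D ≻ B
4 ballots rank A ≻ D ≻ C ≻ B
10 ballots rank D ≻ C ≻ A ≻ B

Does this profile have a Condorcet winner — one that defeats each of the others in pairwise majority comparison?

Yes

Head-to-head results (35 voters total):
A vs B: A wins 27–8.
A vs C: A wins 25–10.
A vs D: D wins 18–17.
B vs C: B wins 20–15.
B vs D: D wins 27–8.
C vs D: D wins 34–1.
D beats each rival — A (18–17), B (27–8), C (34–1) — so D is the Condorcet winner.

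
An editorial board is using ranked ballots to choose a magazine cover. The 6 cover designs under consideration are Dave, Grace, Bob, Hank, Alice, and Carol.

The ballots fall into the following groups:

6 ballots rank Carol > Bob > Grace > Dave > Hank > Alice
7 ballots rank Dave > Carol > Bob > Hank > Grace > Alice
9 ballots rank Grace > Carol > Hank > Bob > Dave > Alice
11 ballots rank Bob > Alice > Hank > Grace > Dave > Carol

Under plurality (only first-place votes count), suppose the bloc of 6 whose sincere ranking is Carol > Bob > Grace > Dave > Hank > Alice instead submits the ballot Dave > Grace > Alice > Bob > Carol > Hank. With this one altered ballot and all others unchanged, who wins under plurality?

First-place totals with the altered ballot: Dave 13, Grace 9, Bob 11, Hank 0, Alice 0, Carol 0.
The switch changes the winner from Bob to Dave.

Dave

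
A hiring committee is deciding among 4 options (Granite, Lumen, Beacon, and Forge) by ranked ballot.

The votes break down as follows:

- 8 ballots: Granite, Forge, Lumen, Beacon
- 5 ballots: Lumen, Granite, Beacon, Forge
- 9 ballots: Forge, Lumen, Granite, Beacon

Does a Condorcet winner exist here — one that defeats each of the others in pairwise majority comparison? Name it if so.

None — there is no Condorcet winner

Head-to-head results (22 voters total):
Granite vs Lumen: Lumen wins 14–8.
Granite vs Beacon: Granite wins 22–0.
Granite vs Forge: Granite wins 13–9.
Lumen vs Beacon: Lumen wins 22–0.
Lumen vs Forge: Forge wins 17–5.
Beacon vs Forge: Forge wins 17–5.
No candidate beats all others: Granite beats Forge beats Lumen beats Granite, a majority cycle.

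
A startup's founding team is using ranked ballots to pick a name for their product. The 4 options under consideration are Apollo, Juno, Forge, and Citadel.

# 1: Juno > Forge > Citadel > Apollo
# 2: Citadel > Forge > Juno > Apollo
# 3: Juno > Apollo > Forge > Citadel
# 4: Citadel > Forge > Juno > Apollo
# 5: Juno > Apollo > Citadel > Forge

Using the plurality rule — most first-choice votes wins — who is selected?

First-place vote totals:
  Apollo: 0
  Juno: 3
  Forge: 0
  Citadel: 2
Juno has the most first-place votes.

Juno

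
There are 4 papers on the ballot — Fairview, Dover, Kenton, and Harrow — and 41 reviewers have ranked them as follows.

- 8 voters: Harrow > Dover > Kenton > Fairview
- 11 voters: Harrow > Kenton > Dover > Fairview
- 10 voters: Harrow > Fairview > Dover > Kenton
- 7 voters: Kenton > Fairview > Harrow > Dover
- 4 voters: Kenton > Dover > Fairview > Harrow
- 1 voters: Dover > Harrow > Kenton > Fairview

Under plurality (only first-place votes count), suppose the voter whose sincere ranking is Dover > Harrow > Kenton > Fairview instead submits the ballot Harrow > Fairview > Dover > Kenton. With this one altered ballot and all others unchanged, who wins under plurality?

First-place totals with the altered ballot: Fairview 0, Dover 0, Kenton 11, Harrow 30.
The winner is unchanged: still Harrow.

Harrow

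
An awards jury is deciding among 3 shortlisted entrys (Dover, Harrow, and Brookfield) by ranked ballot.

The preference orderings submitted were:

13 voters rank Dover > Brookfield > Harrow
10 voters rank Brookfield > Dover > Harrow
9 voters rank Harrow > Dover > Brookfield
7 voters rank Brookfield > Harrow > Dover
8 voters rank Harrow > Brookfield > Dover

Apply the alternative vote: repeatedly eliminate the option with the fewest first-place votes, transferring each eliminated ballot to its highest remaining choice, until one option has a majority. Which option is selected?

Brookfield

Round 1: Harrow 17, Brookfield 17, Dover 13. Dover has the fewest and is eliminated.
Round 2: Brookfield 30, Harrow 17. Brookfield has a majority.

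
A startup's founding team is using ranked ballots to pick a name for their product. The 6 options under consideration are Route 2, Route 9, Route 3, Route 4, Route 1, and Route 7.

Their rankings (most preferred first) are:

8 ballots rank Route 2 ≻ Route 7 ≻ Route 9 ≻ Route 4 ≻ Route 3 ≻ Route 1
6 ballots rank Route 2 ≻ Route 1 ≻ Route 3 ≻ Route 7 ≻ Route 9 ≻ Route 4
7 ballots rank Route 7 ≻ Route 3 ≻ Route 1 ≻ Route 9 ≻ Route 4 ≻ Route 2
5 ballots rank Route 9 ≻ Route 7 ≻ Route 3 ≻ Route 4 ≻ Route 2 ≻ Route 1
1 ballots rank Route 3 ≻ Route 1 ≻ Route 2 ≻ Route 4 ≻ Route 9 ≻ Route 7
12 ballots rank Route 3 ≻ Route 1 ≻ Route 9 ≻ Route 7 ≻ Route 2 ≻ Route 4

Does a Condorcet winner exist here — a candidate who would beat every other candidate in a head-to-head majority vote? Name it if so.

Head-to-head results (39 voters total):
Route 2 vs Route 9: Route 9 wins 24–15.
Route 2 vs Route 3: Route 3 wins 25–14.
Route 2 vs Route 4: Route 2 wins 27–12.
Route 2 vs Route 1: Route 1 wins 20–19.
Route 2 vs Route 7: Route 7 wins 24–15.
Route 9 vs Route 3: Route 3 wins 26–13.
Route 9 vs Route 4: Route 9 wins 38–1.
Route 9 vs Route 1: Route 1 wins 26–13.
Route 9 vs Route 7: Route 7 wins 21–18.
Route 3 vs Route 4: Route 3 wins 31–8.
Route 3 vs Route 1: Route 3 wins 33–6.
Route 3 vs Route 7: Route 7 wins 20–19.
Route 4 vs Route 1: Route 1 wins 26–13.
Route 4 vs Route 7: Route 7 wins 38–1.
Route 1 vs Route 7: Route 7 wins 20–19.
Route 7 beats each rival — Route 2 (24–15), Route 9 (21–18), Route 3 (20–19), Route 4 (38–1), Route 1 (20–19) — so Route 7 is the Condorcet winner.

Route 7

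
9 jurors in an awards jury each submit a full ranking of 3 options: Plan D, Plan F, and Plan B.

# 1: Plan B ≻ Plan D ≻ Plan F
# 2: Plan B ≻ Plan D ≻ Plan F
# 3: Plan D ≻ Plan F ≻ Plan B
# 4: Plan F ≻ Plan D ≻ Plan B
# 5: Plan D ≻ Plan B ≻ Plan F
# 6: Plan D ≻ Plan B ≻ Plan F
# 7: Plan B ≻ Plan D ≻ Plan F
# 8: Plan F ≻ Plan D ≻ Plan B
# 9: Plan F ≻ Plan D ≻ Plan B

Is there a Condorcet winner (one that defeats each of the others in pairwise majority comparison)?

Yes

Head-to-head results (9 voters total):
Plan D vs Plan F: Plan D wins 6–3.
Plan D vs Plan B: Plan D wins 6–3.
Plan F vs Plan B: Plan B wins 5–4.
Plan D beats each rival — Plan F (6–3), Plan B (6–3) — so Plan D is the Condorcet winner.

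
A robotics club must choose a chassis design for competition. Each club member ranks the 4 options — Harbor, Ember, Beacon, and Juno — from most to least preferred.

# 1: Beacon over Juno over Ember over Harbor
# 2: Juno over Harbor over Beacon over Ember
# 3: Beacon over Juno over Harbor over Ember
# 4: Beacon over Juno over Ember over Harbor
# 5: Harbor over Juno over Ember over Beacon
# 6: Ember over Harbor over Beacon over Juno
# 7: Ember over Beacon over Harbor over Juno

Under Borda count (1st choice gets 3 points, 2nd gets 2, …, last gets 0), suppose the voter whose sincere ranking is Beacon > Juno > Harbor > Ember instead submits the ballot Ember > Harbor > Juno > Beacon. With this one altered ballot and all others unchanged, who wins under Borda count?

Borda totals with the altered ballot: Harbor 10, Ember 12, Beacon 10, Juno 10.
The switch changes the winner from Beacon to Ember.

Ember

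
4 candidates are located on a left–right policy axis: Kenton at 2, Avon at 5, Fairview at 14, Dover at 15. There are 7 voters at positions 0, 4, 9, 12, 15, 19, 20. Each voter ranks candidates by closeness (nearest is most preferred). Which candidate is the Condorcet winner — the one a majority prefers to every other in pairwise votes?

With single-peaked preferences on a line, the Condorcet winner is the candidate closest to the median voter.
The median voter (position 12) is closest to Fairview at 14.
Check: Fairview vs Avon — voters closer to Fairview: 4 of 7.

Fairview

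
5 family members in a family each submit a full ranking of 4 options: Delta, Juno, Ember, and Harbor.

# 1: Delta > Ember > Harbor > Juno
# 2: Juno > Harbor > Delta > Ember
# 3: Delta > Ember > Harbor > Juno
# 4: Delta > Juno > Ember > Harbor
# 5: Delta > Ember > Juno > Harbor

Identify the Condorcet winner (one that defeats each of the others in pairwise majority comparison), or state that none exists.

Delta

Head-to-head results (5 voters total):
Delta vs Juno: Delta wins 4–1.
Delta vs Ember: Delta wins 5–0.
Delta vs Harbor: Delta wins 4–1.
Juno vs Ember: Ember wins 3–2.
Juno vs Harbor: Juno wins 3–2.
Ember vs Harbor: Ember wins 4–1.
Delta beats each rival — Juno (4–1), Ember (5–0), Harbor (4–1) — so Delta is the Condorcet winner.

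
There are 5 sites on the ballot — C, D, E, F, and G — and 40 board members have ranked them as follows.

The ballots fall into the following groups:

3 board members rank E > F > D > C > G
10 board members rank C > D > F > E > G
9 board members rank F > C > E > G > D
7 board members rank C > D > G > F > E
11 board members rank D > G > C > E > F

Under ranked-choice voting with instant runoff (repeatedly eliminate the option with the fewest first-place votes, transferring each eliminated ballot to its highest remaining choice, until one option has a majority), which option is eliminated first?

G

Round 1: C 17, D 11, F 9, E 3, G 0. G has the fewest and is eliminated.
Round 2: C 17, D 11, F 9, E 3. E has the fewest and is eliminated.
Round 3: C 17, F 12, D 11. D has the fewest and is eliminated.
Round 4: C 28, F 12. C has a majority.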